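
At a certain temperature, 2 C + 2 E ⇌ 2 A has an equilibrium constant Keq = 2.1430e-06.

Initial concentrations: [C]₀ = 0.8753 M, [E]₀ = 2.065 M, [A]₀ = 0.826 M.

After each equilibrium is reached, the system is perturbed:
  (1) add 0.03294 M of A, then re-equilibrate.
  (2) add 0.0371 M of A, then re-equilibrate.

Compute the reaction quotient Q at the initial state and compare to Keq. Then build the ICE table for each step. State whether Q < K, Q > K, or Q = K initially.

Q₀ = 0.2088 vs Keq = 2.1430e-06 ⇒ Q>K, reverse
Step 1:
                   C          E          A
  init        0.8753      2.065      0.826
  Δ           0.8188     0.8188    -0.8188
  eq           1.694      2.884   0.007152
  solve Keq expr → x = -0.4094; check Q = 2.1430e-06
Then add 0.03294 M of A.
Step 2:
                   C          E          A
  init         1.694      2.884    0.04009
  Δ          0.03272    0.03272   -0.03272
  eq           1.727      2.917   0.007373
  solve Keq expr → x = -0.01636; check Q = 2.1430e-06
Then add 0.0371 M of A.
Step 3:
                   C          E          A
  init         1.727      2.917    0.04447
  Δ          0.03685    0.03685   -0.03685
  eq           1.764      2.953   0.007625
  solve Keq expr → x = -0.01842; check Q = 2.1430e-06

Q₀ = 0.2088; Q > K (proceeds reverse)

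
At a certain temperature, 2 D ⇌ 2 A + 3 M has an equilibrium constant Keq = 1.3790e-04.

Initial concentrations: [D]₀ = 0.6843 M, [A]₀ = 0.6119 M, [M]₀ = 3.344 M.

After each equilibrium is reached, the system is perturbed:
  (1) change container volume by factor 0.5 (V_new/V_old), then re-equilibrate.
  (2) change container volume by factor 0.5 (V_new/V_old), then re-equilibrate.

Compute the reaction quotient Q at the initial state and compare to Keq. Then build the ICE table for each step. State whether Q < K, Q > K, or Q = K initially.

Q₀ = 29.9; Q > K (proceeds reverse)

Q₀ = 29.9 vs Keq = 1.3790e-04 ⇒ Q>K, reverse
Step 1:
                   D          A          M
  init        0.6843     0.6119      3.344
  Δ           0.6079    -0.6079    -0.9118
  eq           1.292   0.004001      2.432
  solve Keq expr → x = -0.3039; check Q = 1.3790e-04
Then change container volume by factor 0.5 (V_new/V_old).
Step 2:
                   D          A          M
  init         2.584   0.008001      4.864
  Δ          0.00516   -0.00516   -0.00774
  eq            2.59   0.002841      4.857
  solve Keq expr → x = -0.00258; check Q = 1.3790e-04
Then change container volume by factor 0.5 (V_new/V_old).
Step 3:
                   D          A          M
  init         5.179   0.005683      9.713
  Δ          0.00367   -0.00367  -0.005506
  eq           5.183   0.002012      9.708
  solve Keq expr → x = -0.001835; check Q = 1.3790e-04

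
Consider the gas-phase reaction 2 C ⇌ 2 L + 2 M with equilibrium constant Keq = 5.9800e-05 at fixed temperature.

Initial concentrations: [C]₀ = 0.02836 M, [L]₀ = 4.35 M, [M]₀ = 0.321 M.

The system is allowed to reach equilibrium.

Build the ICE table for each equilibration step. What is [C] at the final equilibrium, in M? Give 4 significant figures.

[C]_eq = 0.3487 M

Q₀ = 2424 vs Keq = 5.9800e-05 ⇒ Q>K, reverse
Step 1:
                    C           L           M
  init        0.02836        4.35       0.321
  Δ            0.3203     -0.3203     -0.3203
  eq           0.3487        4.03  6.6915e-04
  solve Keq expr → x = -0.1602; check Q = 5.9800e-05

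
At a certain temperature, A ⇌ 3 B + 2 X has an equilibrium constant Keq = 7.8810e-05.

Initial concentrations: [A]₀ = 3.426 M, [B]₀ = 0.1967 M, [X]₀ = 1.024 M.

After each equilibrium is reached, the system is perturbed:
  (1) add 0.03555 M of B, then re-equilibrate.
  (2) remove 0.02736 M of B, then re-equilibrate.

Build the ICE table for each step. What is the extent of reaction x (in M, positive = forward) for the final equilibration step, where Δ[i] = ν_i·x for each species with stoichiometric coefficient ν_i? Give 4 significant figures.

Q₀ = 0.002329 vs Keq = 7.8810e-05 ⇒ Q>K, reverse
Step 1:
                   A          B          X
  init         3.426     0.1967      1.024
  Δ          0.04299     -0.129   -0.08598
  eq           3.469    0.06773      0.938
  solve Keq expr → x = -0.04299; check Q = 7.8810e-05
Then add 0.03555 M of B.
Step 2:
                   A          B          X
  init         3.469     0.1033      0.938
  Δ          0.01145   -0.03435    -0.0229
  eq            3.48    0.06893     0.9151
  solve Keq expr → x = -0.01145; check Q = 7.8810e-05
Then remove 0.02736 M of B.
Step 3:
                   A          B          X
  init          3.48    0.04157     0.9151
  Δ        -0.008811    0.02643    0.01762
  eq           3.472      0.068     0.9327
  solve Keq expr → x = 0.008811; check Q = 7.8810e-05

x = 0.008811 M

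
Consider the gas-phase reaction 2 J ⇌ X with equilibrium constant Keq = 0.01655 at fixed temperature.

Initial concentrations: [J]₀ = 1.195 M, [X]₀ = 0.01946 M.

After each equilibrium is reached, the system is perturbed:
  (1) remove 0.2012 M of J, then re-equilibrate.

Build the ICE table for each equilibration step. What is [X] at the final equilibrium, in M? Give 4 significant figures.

[X]_eq = 0.01654 M

Q₀ = 0.01363 vs Keq = 0.01655 ⇒ Q<K, forward
Step 1:
                    J           X
  Initial       1.195     0.01946
  Change    -0.007738    0.003869
  Equil         1.187     0.02333
  solve Keq expr → x = 0.003869; check Q = 0.01655
Then remove 0.2012 M of J.
Step 2:
                    J           X
  Initial      0.9861     0.02333
  Change      0.01358   -0.006791
  Equil        0.9996     0.01654
  solve Keq expr → x = -0.006791; check Q = 0.01655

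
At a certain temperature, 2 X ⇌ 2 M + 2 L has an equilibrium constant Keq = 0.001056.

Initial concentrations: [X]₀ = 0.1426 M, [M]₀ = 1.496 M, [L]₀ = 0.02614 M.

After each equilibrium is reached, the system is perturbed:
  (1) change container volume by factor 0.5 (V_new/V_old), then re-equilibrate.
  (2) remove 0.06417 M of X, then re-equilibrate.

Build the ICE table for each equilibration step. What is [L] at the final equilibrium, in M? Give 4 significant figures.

[L]_eq = 0.002985 M

Q₀ = 0.0752 vs Keq = 0.001056 ⇒ Q>K, reverse
Step 1:
                  X         M         L
  init       0.1426     1.496   0.02614
  Δ          0.0225   -0.0225   -0.0225
  eq         0.1651     1.474  0.003641
  solve Keq expr → x = -0.01125; check Q = 0.001056
Then change container volume by factor 0.5 (V_new/V_old).
Step 2:
                  X         M         L
  init       0.3302     2.947  0.007282
  Δ        0.003597 -0.003597 -0.003597
  eq         0.3338     2.943  0.003685
  solve Keq expr → x = -0.001798; check Q = 0.001056
Then remove 0.06417 M of X.
Step 3:
                  X         M         L
  init       0.2696     2.943  0.003685
  Δ       7.0002e-04 -7.0002e-04 -7.0002e-04
  eq         0.2703     2.943  0.002985
  solve Keq expr → x = -3.5001e-04; check Q = 0.001056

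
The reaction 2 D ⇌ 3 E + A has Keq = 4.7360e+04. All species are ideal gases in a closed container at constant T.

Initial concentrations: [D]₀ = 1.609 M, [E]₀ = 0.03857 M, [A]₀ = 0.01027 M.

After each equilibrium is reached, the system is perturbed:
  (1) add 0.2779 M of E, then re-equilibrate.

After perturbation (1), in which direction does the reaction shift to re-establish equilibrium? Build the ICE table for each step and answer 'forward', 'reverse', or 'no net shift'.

Direction: reverse

Q₀ = 2.2762e-07 vs Keq = 4.7360e+04 ⇒ Q<K, forward
Step 1:
                    D           E           A
  init          1.609     0.03857     0.01027
  Δ            -1.593        2.39      0.7967
  eq          0.01562       2.429       0.807
  solve Keq expr → x = 0.7967; check Q = 4.7360e+04
Then add 0.2779 M of E.
Step 2:
                    D           E           A
  init        0.01562       2.707       0.807
  Δ            0.0027    -0.00405    -0.00135
  eq          0.01832       2.702      0.8056
  solve Keq expr → x = -0.00135; check Q = 4.7360e+04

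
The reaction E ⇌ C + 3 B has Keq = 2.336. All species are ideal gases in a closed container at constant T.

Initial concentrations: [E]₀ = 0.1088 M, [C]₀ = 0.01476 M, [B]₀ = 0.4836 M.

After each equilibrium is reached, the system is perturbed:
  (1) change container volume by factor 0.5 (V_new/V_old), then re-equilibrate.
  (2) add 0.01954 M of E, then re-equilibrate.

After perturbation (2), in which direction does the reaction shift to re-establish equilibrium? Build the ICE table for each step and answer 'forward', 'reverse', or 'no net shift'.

Q₀ = 0.01534 vs Keq = 2.336 ⇒ Q<K, forward
Step 1:
                    E           C           B
  Initial      0.1088     0.01476      0.4836
  Change     -0.08972     0.08972      0.2692
  Equil       0.01908      0.1045      0.7528
  solve Keq expr → x = 0.08972; check Q = 2.336
Then change container volume by factor 0.5 (V_new/V_old).
Step 2:
                    E           C           B
  Initial     0.03816       0.209       1.506
  Change      0.07767    -0.07767      -0.233
  Equil        0.1158      0.1313       1.273
  solve Keq expr → x = -0.07767; check Q = 2.336
Then add 0.01954 M of E.
Step 3:
                    E           C           B
  Initial      0.1354      0.1313       1.273
  Change     -0.00708     0.00708     0.02124
  Equil        0.1283      0.1384       1.294
  solve Keq expr → x = 0.00708; check Q = 2.336

Direction: forward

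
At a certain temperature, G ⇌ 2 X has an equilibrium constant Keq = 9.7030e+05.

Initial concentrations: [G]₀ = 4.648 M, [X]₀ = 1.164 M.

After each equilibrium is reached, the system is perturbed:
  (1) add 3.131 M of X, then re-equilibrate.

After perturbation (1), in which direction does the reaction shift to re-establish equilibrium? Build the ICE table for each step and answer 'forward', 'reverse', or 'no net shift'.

Q₀ = 0.2915 vs Keq = 9.7030e+05 ⇒ Q<K, forward
Step 1:
                   G          X
  Initial      4.648      1.164
  Change      -4.648      9.296
  Equil   1.1276e-04      10.46
  solve Keq expr → x = 4.648; check Q = 9.7030e+05
Then add 3.131 M of X.
Step 2:
                   G          X
  Initial 1.1276e-04      13.59
  Change  7.7603e-05 -1.5521e-04
  Equil   1.9036e-04      13.59
  solve Keq expr → x = -7.7603e-05; check Q = 9.7030e+05

Direction: reverse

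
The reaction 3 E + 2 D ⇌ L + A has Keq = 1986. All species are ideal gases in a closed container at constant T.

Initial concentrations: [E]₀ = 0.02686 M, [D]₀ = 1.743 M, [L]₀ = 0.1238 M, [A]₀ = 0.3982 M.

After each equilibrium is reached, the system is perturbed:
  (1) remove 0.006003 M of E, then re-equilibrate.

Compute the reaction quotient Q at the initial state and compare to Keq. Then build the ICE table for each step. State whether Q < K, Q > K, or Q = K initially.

Q₀ = 837.4; Q < K (proceeds forward)

Q₀ = 837.4 vs Keq = 1986 ⇒ Q<K, forward
Step 1:
                   E          D          L          A
  Initial    0.02686      1.743     0.1238     0.3982
  Change   -0.006531  -0.004354   0.002177   0.002177
  Equil      0.02033      1.739      0.126     0.4004
  solve Keq expr → x = 0.002177; check Q = 1986
Then remove 0.006003 M of E.
Step 2:
                   E          D          L          A
  Initial    0.01433      1.739      0.126     0.4004
  Change    0.005835    0.00389  -0.001945  -0.001945
  Equil      0.02016      1.743      0.124     0.3984
  solve Keq expr → x = -0.001945; check Q = 1986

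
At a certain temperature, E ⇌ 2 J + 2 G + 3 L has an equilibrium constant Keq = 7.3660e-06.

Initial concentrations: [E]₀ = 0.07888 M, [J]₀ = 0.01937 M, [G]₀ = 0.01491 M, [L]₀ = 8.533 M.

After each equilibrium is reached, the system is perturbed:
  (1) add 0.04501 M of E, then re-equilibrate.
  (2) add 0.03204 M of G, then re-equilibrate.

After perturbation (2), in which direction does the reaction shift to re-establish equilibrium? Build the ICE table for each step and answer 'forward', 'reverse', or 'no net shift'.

Direction: reverse

Q₀ = 6.5698e-04 vs Keq = 7.3660e-06 ⇒ Q>K, reverse
Step 1:
                   E          J          G          L
  I          0.07888    0.01937    0.01491      8.533
  C         0.005541   -0.01108   -0.01108   -0.01662
  E          0.08442   0.008288   0.003828      8.516
  solve Keq expr → x = -0.005541; check Q = 7.3660e-06
Then add 0.04501 M of E.
Step 2:
                   E          J          G          L
  I           0.1294   0.008288   0.003828      8.516
  C       -2.9539e-04 5.9078e-04 5.9078e-04 8.8617e-04
  E           0.1291   0.008879   0.004419      8.517
  solve Keq expr → x = 2.9539e-04; check Q = 7.3660e-06
Then add 0.03204 M of G.
Step 3:
                   E          J          G          L
  I           0.1291   0.008879    0.03646      8.517
  C         0.003751  -0.007502  -0.007502   -0.01125
  E           0.1329   0.001377    0.02896      8.506
  solve Keq expr → x = -0.003751; check Q = 7.3660e-06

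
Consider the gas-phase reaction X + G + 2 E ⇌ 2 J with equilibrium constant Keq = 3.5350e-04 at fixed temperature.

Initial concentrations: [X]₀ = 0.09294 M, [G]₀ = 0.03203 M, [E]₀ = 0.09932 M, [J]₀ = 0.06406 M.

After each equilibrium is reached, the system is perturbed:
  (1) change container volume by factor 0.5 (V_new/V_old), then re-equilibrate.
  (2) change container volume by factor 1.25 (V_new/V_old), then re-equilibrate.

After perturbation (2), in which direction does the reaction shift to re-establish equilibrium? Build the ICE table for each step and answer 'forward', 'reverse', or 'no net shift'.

Q₀ = 139.7 vs Keq = 3.5350e-04 ⇒ Q>K, reverse
Step 1:
                    X           G           E           J
  I           0.09294     0.03203     0.09932     0.06406
  C           0.03189     0.03189     0.06379    -0.06379
  E            0.1248     0.06392      0.1631  2.7394e-04
  solve Keq expr → x = -0.03189; check Q = 3.5350e-04
Then change container volume by factor 0.5 (V_new/V_old).
Step 2:
                    X           G           E           J
  I            0.2497      0.1278      0.3262  5.4788e-04
  C       -2.7215e-04 -2.7215e-04 -5.4429e-04  5.4429e-04
  E            0.2494      0.1276      0.3257    0.001092
  solve Keq expr → x = 2.7215e-04; check Q = 3.5350e-04
Then change container volume by factor 1.25 (V_new/V_old).
Step 3:
                    X           G           E           J
  I            0.1995      0.1021      0.2605  8.7374e-04
  C        8.6916e-05  8.6916e-05  1.7383e-04 -1.7383e-04
  E            0.1996      0.1021      0.2607  6.9991e-04
  solve Keq expr → x = -8.6916e-05; check Q = 3.5350e-04

Direction: reverse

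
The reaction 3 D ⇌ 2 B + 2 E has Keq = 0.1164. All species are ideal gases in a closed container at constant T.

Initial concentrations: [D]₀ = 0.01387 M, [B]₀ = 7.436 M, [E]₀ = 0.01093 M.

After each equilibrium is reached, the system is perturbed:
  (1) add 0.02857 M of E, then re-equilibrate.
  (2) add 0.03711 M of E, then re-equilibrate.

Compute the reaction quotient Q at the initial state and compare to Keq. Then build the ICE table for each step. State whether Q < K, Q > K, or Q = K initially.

Q₀ = 2476 vs Keq = 0.1164 ⇒ Q>K, reverse
Step 1:
                    D           B           E
  I           0.01387       7.436     0.01093
  C           0.01604    -0.01069    -0.01069
  E           0.02991       7.425  2.3766e-04
  solve Keq expr → x = -0.005346; check Q = 0.1164
Then add 0.02857 M of E.
Step 2:
                    D           B           E
  I           0.02991       7.425     0.02881
  C           0.04188    -0.02792    -0.02792
  E           0.07179       7.397  8.8713e-04
  solve Keq expr → x = -0.01396; check Q = 0.1164
Then add 0.03711 M of E.
Step 3:
                    D           B           E
  I           0.07179       7.397       0.038
  C            0.0539    -0.03593    -0.03593
  E            0.1257       7.361    0.002065
  solve Keq expr → x = -0.01797; check Q = 0.1164

Q₀ = 2476; Q > K (proceeds reverse)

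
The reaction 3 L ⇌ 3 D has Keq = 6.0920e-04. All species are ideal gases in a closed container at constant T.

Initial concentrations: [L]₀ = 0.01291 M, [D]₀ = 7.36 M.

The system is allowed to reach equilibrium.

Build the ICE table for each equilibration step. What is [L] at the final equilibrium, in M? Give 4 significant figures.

Q₀ = 1.8529e+08 vs Keq = 6.0920e-04 ⇒ Q>K, reverse
Step 1:
                  L         D
  I         0.01291      7.36
  C           6.784    -6.784
  E           6.797    0.5762
  solve Keq expr → x = -2.261; check Q = 6.0920e-04

[L]_eq = 6.797 M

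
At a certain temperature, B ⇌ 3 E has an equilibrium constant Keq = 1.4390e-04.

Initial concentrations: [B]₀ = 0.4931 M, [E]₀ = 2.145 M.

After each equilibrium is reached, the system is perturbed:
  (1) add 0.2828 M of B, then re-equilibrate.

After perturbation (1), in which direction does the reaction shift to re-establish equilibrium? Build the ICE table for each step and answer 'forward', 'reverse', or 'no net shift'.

Q₀ = 20.01 vs Keq = 1.4390e-04 ⇒ Q>K, reverse
Step 1:
                  B         E
  Initial    0.4931     2.145
  Change     0.6965    -2.089
  Equil        1.19   0.05552
  solve Keq expr → x = -0.6965; check Q = 1.4390e-04
Then add 0.2828 M of B.
Step 2:
                  B         E
  Initial     1.472   0.05552
  Change  -0.001358  0.004073
  Equil       1.471    0.0596
  solve Keq expr → x = 0.001358; check Q = 1.4390e-04

Direction: forward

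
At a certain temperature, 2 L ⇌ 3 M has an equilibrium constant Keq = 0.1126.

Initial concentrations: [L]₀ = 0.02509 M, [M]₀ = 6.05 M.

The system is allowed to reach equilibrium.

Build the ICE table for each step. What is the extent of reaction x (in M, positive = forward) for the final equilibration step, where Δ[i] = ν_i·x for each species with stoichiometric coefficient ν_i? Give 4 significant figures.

x = -1.657 M

Q₀ = 3.5177e+05 vs Keq = 0.1126 ⇒ Q>K, reverse
Step 1:
                   L          M
  init       0.02509       6.05
  Δ            3.314     -4.971
  eq           3.339      1.079
  solve Keq expr → x = -1.657; check Q = 0.1126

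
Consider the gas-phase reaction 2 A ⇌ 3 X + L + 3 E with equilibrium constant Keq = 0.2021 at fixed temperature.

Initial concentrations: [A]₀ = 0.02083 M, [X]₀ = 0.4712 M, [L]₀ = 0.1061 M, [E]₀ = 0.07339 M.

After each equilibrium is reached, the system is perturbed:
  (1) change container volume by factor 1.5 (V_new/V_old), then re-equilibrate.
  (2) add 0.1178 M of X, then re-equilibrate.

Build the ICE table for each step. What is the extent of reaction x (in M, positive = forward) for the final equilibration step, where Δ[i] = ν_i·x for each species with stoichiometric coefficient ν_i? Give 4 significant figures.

x = -5.1695e-04 M

Q₀ = 0.01011 vs Keq = 0.2021 ⇒ Q<K, forward
Step 1:
                    A           X           L           E
  Initial     0.02083      0.4712      0.1061     0.07339
  Change     -0.01346     0.02019    0.006731     0.02019
  Equil      0.007368      0.4914      0.1128     0.09358
  solve Keq expr → x = 0.006731; check Q = 0.2021
Then change container volume by factor 1.5 (V_new/V_old).
Step 2:
                    A           X           L           E
  Initial    0.004912      0.3276     0.07522     0.06239
  Change    -0.002883    0.004324    0.001441    0.004324
  Equil      0.002029      0.3319     0.07666     0.06671
  solve Keq expr → x = 0.001441; check Q = 0.2021
Then add 0.1178 M of X.
Step 3:
                    A           X           L           E
  Initial    0.002029      0.4497     0.07666     0.06671
  Change     0.001034   -0.001551 -5.1695e-04   -0.001551
  Equil      0.003063      0.4482     0.07615     0.06516
  solve Keq expr → x = -5.1695e-04; check Q = 0.2021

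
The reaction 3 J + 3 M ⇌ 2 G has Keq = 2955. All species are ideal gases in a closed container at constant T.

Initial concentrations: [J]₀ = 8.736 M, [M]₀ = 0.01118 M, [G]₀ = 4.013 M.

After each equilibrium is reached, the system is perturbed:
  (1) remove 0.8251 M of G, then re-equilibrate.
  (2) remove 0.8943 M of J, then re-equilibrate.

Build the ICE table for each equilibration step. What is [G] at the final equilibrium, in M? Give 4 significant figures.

Q₀ = 1.7285e+04 vs Keq = 2955 ⇒ Q>K, reverse
Step 1:
                  J         M         G
  init        8.736   0.01118     4.013
  Δ        0.008924  0.008924 -0.005949
  eq          8.745    0.0201     4.007
  solve Keq expr → x = -0.002975; check Q = 2955
Then remove 0.8251 M of G.
Step 2:
                  J         M         G
  init        8.745    0.0201     3.182
  Δ       -0.002852 -0.002852  0.001901
  eq          8.742   0.01725     3.184
  solve Keq expr → x = 9.5061e-04; check Q = 2955
Then remove 0.8943 M of J.
Step 3:
                  J         M         G
  init        7.848   0.01725     3.184
  Δ        0.001956  0.001956 -0.001304
  eq           7.85   0.01921     3.183
  solve Keq expr → x = -6.5197e-04; check Q = 2955

[G]_eq = 3.183 M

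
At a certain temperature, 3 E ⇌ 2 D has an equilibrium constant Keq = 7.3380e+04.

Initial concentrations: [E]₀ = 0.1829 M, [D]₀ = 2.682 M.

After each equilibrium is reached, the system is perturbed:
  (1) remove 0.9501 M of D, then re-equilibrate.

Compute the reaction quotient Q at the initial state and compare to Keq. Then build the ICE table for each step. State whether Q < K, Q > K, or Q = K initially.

Q₀ = 1176 vs Keq = 7.3380e+04 ⇒ Q<K, forward
Step 1:
                  E         D
  init       0.1829     2.682
  Δ         -0.1358   0.09051
  eq        0.04714     2.773
  solve Keq expr → x = 0.04525; check Q = 7.3380e+04
Then remove 0.9501 M of D.
Step 2:
                  E         D
  init      0.04714     1.822
  Δ         -0.0114  0.007602
  eq        0.03574      1.83
  solve Keq expr → x = 0.003801; check Q = 7.3380e+04

Q₀ = 1176; Q < K (proceeds forward)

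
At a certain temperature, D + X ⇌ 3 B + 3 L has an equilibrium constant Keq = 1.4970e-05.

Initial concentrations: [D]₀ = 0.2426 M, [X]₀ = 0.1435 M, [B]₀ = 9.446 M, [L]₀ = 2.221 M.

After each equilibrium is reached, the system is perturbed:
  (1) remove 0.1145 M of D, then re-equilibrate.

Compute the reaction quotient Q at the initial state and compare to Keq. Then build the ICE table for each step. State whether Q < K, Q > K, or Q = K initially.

Q₀ = 2.6524e+05; Q > K (proceeds reverse)

Q₀ = 2.6524e+05 vs Keq = 1.4970e-05 ⇒ Q>K, reverse
Step 1:
                  D         X         B         L
  Initial    0.2426    0.1435     9.446     2.221
  Change     0.7392    0.7392    -2.218    -2.218
  Equil      0.9818    0.8827     7.228  0.003251
  solve Keq expr → x = -0.7392; check Q = 1.4970e-05
Then remove 0.1145 M of D.
Step 2:
                  D         X         B         L
  Initial    0.8673    0.8827     7.228  0.003251
  Change  4.3822e-05 4.3822e-05 -1.3147e-04 -1.3147e-04
  Equil      0.8674    0.8828     7.228  0.003119
  solve Keq expr → x = -4.3822e-05; check Q = 1.4970e-05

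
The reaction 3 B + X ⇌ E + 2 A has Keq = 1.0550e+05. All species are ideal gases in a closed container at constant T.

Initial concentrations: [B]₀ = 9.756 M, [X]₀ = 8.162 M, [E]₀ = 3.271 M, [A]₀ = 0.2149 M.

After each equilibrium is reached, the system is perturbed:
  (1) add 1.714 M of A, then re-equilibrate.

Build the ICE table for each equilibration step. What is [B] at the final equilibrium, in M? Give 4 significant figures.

Q₀ = 1.9932e-05 vs Keq = 1.0550e+05 ⇒ Q<K, forward
Step 1:
                  B         X         E         A
  init        9.756     8.162     3.271    0.2149
  Δ          -9.674    -3.225     3.225     6.449
  eq        0.08212     4.937     6.496     6.664
  solve Keq expr → x = 3.225; check Q = 1.0550e+05
Then add 1.714 M of A.
Step 2:
                  B         X         E         A
  init      0.08212     4.937     6.496     8.378
  Δ         0.01342  0.004473 -0.004473 -0.008946
  eq        0.09554     4.942     6.491     8.369
  solve Keq expr → x = -0.004473; check Q = 1.0550e+05

[B]_eq = 0.09554 M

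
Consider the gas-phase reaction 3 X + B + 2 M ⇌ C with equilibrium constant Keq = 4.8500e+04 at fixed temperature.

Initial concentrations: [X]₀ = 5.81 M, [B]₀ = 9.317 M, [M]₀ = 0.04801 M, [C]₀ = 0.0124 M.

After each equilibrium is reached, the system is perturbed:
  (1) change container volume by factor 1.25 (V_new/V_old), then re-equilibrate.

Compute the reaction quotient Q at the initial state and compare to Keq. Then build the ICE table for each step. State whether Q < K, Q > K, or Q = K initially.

Q₀ = 0.002944; Q < K (proceeds forward)

Q₀ = 0.002944 vs Keq = 4.8500e+04 ⇒ Q<K, forward
Step 1:
                  X         B         M         C
  I            5.81     9.317   0.04801    0.0124
  C        -0.07198  -0.02399  -0.04799   0.02399
  E           5.738     9.293 2.0674e-05   0.03639
  solve Keq expr → x = 0.02399; check Q = 4.8500e+04
Then change container volume by factor 1.25 (V_new/V_old).
Step 2:
                  X         B         M         C
  I            4.59     7.434 1.6539e-05   0.02912
  C       1.8526e-05 6.1752e-06 1.2350e-05 -6.1752e-06
  E            4.59     7.434 2.8890e-05   0.02911
  solve Keq expr → x = -6.1752e-06; check Q = 4.8500e+04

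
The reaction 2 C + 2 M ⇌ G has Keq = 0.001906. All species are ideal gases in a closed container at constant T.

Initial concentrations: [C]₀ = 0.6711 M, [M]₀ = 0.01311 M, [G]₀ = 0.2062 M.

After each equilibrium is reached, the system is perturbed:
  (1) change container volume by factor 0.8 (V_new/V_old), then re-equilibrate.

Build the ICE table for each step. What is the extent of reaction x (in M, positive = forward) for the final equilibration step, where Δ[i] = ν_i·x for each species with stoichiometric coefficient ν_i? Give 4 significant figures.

Q₀ = 2664 vs Keq = 0.001906 ⇒ Q>K, reverse
Step 1:
                   C          M          G
  Initial     0.6711    0.01311     0.2062
  Change      0.4116     0.4116    -0.2058
  Equil        1.083     0.4247 4.0300e-04
  solve Keq expr → x = -0.2058; check Q = 0.001906
Then change container volume by factor 0.8 (V_new/V_old).
Step 2:
                   C          M          G
  Initial      1.353     0.5309 5.0375e-04
  Change  -9.5048e-04 -9.5048e-04 4.7524e-04
  Equil        1.352     0.5299 9.7899e-04
  solve Keq expr → x = 4.7524e-04; check Q = 0.001906

x = 4.7524e-04 M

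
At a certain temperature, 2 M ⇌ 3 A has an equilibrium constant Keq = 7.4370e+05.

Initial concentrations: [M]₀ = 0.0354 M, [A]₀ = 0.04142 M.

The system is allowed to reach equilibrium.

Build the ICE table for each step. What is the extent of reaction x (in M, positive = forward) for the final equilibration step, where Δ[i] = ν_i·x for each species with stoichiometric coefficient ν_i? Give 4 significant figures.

x = 0.01768 M

Q₀ = 0.05671 vs Keq = 7.4370e+05 ⇒ Q<K, forward
Step 1:
                  M         A
  Initial    0.0354   0.04142
  Change   -0.03537   0.05305
  Equil   3.3670e-05   0.09447
  solve Keq expr → x = 0.01768; check Q = 7.4370e+05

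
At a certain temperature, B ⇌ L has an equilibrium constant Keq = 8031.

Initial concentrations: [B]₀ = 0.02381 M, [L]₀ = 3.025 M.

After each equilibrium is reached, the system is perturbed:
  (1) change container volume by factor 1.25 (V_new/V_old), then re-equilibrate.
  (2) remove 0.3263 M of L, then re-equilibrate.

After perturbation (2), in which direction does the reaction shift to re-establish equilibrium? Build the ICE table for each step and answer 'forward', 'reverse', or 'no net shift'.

Q₀ = 127 vs Keq = 8031 ⇒ Q<K, forward
Step 1:
                    B           L
  I           0.02381       3.025
  C          -0.02343     0.02343
  E        3.7958e-04       3.048
  solve Keq expr → x = 0.02343; check Q = 8031
Then change container volume by factor 1.25 (V_new/V_old).
Step 2:
                    B           L
  I        3.0367e-04       2.439
  C                 0           0
  E        3.0367e-04       2.439
  solve Keq expr → x = 0; check Q = 8031
Then remove 0.3263 M of L.
Step 3:
                    B           L
  I        3.0367e-04       2.112
  C       -4.0625e-05  4.0625e-05
  E        2.6304e-04       2.112
  solve Keq expr → x = 4.0625e-05; check Q = 8031

Direction: forward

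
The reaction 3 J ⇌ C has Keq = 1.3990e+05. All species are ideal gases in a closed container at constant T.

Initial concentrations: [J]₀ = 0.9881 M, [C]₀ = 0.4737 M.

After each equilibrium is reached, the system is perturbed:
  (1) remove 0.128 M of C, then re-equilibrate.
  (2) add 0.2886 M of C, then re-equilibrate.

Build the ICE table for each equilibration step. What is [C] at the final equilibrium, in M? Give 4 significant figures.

Q₀ = 0.491 vs Keq = 1.3990e+05 ⇒ Q<K, forward
Step 1:
                   J          C
  I           0.9881     0.4737
  C          -0.9702     0.3234
  E          0.01786     0.7971
  solve Keq expr → x = 0.3234; check Q = 1.3990e+05
Then remove 0.128 M of C.
Step 2:
                   J          C
  I          0.01786     0.6691
  C        -0.001009 3.3650e-04
  E          0.01685     0.6694
  solve Keq expr → x = 3.3650e-04; check Q = 1.3990e+05
Then add 0.2886 M of C.
Step 3:
                   J          C
  I          0.01685      0.958
  C         0.002134 -7.1131e-04
  E          0.01899     0.9573
  solve Keq expr → x = -7.1131e-04; check Q = 1.3990e+05

[C]_eq = 0.9573 M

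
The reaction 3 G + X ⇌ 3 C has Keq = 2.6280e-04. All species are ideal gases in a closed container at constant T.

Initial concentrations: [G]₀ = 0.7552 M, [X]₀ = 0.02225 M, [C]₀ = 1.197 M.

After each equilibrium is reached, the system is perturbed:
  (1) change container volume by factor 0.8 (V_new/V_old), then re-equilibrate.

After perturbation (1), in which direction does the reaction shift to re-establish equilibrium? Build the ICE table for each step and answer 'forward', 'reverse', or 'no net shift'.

Q₀ = 179 vs Keq = 2.6280e-04 ⇒ Q>K, reverse
Step 1:
                   G          X          C
  Initial     0.7552    0.02225      1.197
  Change        1.11     0.3699      -1.11
  Equil        1.865     0.3921    0.08743
  solve Keq expr → x = -0.3699; check Q = 2.6280e-04
Then change container volume by factor 0.8 (V_new/V_old).
Step 2:
                   G          X          C
  Initial      2.331     0.4901     0.1093
  Change   -0.007834  -0.002611   0.007834
  Equil        2.323     0.4875     0.1171
  solve Keq expr → x = 0.002611; check Q = 2.6280e-04

Direction: forward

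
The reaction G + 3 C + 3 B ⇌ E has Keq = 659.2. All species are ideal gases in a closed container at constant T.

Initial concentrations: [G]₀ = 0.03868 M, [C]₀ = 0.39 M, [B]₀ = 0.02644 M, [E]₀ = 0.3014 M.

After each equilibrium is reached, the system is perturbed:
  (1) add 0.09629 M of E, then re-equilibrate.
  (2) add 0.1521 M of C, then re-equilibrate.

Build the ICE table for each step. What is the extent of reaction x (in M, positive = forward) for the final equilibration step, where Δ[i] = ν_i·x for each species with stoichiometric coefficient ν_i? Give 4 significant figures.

x = 0.01073 M

Q₀ = 7.1069e+06 vs Keq = 659.2 ⇒ Q>K, reverse
Step 1:
                  G         C         B         E
  I         0.03868      0.39   0.02644    0.3014
  C         0.07187    0.2156    0.2156  -0.07187
  E          0.1105    0.6056     0.242    0.2295
  solve Keq expr → x = -0.07187; check Q = 659.2
Then add 0.09629 M of E.
Step 2:
                  G         C         B         E
  I          0.1105    0.6056     0.242    0.3258
  C        0.005603   0.01681   0.01681 -0.005603
  E          0.1162    0.6224    0.2589    0.3202
  solve Keq expr → x = -0.005603; check Q = 659.2
Then add 0.1521 M of C.
Step 3:
                  G         C         B         E
  I          0.1162    0.7745    0.2589    0.3202
  C        -0.01073   -0.0322   -0.0322   0.01073
  E          0.1054    0.7423    0.2267     0.331
  solve Keq expr → x = 0.01073; check Q = 659.2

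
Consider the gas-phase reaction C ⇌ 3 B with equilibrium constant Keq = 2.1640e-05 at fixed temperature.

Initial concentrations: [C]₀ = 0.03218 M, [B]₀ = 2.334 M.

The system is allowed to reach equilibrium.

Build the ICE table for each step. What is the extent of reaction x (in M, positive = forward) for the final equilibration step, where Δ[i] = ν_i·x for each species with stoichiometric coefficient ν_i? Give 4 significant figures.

x = -0.7694 M

Q₀ = 395.1 vs Keq = 2.1640e-05 ⇒ Q>K, reverse
Step 1:
                  C         B
  I         0.03218     2.334
  C          0.7694    -2.308
  E          0.8016   0.02589
  solve Keq expr → x = -0.7694; check Q = 2.1640e-05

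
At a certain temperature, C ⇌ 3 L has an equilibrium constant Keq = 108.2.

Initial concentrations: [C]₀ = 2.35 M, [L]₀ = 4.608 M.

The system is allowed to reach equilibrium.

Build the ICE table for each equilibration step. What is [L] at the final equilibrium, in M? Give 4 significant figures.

[L]_eq = 5.916 M

Q₀ = 41.64 vs Keq = 108.2 ⇒ Q<K, forward
Step 1:
                  C         L
  I            2.35     4.608
  C         -0.4361     1.308
  E           1.914     5.916
  solve Keq expr → x = 0.4361; check Q = 108.2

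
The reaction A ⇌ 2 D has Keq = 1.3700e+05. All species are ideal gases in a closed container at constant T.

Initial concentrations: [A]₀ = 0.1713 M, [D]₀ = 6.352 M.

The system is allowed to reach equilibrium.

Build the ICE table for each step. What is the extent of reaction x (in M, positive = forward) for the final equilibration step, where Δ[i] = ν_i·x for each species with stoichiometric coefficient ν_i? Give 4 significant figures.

Q₀ = 235.5 vs Keq = 1.3700e+05 ⇒ Q<K, forward
Step 1:
                   A          D
  I           0.1713      6.352
  C           -0.171     0.3419
  E       3.2707e-04      6.694
  solve Keq expr → x = 0.171; check Q = 1.3700e+05

x = 0.171 M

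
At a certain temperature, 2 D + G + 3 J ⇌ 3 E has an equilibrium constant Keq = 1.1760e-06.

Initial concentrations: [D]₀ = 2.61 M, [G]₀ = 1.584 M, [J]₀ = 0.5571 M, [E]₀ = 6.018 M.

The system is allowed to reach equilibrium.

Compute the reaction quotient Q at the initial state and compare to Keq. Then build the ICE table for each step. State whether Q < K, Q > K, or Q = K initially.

Q₀ = 116.8 vs Keq = 1.1760e-06 ⇒ Q>K, reverse
Step 1:
                    D           G           J           E
  init           2.61       1.584      0.5571       6.018
  Δ             3.783       1.892       5.675      -5.675
  eq            6.393       3.476       6.232      0.3432
  solve Keq expr → x = -1.892; check Q = 1.1760e-06

Q₀ = 116.8; Q > K (proceeds reverse)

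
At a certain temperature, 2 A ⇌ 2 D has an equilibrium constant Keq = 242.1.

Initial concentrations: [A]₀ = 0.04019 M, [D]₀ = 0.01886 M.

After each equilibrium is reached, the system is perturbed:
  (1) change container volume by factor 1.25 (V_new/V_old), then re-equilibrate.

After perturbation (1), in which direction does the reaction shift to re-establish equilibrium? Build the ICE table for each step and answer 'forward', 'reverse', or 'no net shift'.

Q₀ = 0.2202 vs Keq = 242.1 ⇒ Q<K, forward
Step 1:
                   A          D
  init       0.04019    0.01886
  Δ         -0.03662    0.03662
  eq        0.003566    0.05548
  solve Keq expr → x = 0.01831; check Q = 242.1
Then change container volume by factor 1.25 (V_new/V_old).
Step 2:
                   A          D
  init      0.002853    0.04439
  Δ                0          0
  eq        0.002853    0.04439
  solve Keq expr → x = 0; check Q = 242.1

Direction: no net shift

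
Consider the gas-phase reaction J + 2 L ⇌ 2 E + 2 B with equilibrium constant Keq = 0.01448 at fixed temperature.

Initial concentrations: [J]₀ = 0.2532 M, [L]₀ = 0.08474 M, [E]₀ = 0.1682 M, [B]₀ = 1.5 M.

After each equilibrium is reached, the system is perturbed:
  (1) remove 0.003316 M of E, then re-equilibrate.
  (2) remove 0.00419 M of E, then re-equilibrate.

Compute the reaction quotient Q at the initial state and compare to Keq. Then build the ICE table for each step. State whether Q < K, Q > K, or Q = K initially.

Q₀ = 35.01 vs Keq = 0.01448 ⇒ Q>K, reverse
Step 1:
                   J          L          E          B
  Initial     0.2532    0.08474     0.1682        1.5
  Change      0.0779     0.1558    -0.1558    -0.1558
  Equil       0.3311     0.2405    0.01239      1.344
  solve Keq expr → x = -0.0779; check Q = 0.01448
Then remove 0.003316 M of E.
Step 2:
                   J          L          E          B
  Initial     0.3311     0.2405   0.009075      1.344
  Change    -0.00155    -0.0031     0.0031     0.0031
  Equil       0.3296     0.2374    0.01217      1.347
  solve Keq expr → x = 0.00155; check Q = 0.01448
Then remove 0.00419 M of E.
Step 3:
                   J          L          E          B
  Initial     0.3296     0.2374   0.007985      1.347
  Change   -0.001959  -0.003919   0.003919   0.003919
  Equil       0.3276     0.2335     0.0119      1.351
  solve Keq expr → x = 0.001959; check Q = 0.01448

Q₀ = 35.01; Q > K (proceeds reverse)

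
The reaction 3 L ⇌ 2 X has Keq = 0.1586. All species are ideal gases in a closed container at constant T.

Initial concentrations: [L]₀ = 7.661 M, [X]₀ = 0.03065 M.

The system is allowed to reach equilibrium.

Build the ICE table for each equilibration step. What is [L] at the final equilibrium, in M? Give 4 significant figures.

Q₀ = 2.0893e-06 vs Keq = 0.1586 ⇒ Q<K, forward
Step 1:
                    L           X
  Initial       7.661     0.03065
  Change       -4.051       2.701
  Equil          3.61       2.731
  solve Keq expr → x = 1.35; check Q = 0.1586

[L]_eq = 3.61 M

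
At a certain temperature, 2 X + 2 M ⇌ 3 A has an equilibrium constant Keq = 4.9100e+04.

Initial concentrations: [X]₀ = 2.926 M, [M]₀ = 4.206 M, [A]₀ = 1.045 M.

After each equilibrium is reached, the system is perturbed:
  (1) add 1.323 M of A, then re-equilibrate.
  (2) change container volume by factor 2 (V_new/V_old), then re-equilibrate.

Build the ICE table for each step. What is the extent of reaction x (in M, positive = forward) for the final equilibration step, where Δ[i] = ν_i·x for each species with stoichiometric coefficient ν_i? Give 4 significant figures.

x = -0.005531 M

Q₀ = 0.007535 vs Keq = 4.9100e+04 ⇒ Q<K, forward
Step 1:
                  X         M         A
  I           2.926     4.206     1.045
  C          -2.884    -2.884     4.325
  E         0.04247     1.322      5.37
  solve Keq expr → x = 1.442; check Q = 4.9100e+04
Then add 1.323 M of A.
Step 2:
                  X         M         A
  I         0.04247     1.322     6.693
  C         0.01563   0.01563  -0.02344
  E          0.0581     1.338      6.67
  solve Keq expr → x = -0.007814; check Q = 4.9100e+04
Then change container volume by factor 2 (V_new/V_old).
Step 3:
                  X         M         A
  I         0.02905     0.669     3.335
  C         0.01106   0.01106  -0.01659
  E         0.04011    0.6801     3.318
  solve Keq expr → x = -0.005531; check Q = 4.9100e+04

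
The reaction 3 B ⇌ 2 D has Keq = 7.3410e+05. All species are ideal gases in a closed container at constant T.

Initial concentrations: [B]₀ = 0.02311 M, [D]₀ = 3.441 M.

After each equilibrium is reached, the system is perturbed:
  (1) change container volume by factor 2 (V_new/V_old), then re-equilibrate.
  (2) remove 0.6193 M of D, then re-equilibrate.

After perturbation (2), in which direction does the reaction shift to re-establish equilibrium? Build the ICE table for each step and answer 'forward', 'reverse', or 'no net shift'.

Direction: forward

Q₀ = 9.5933e+05 vs Keq = 7.3410e+05 ⇒ Q>K, reverse
Step 1:
                    B           D
  init        0.02311       3.441
  Δ          0.002149   -0.001433
  eq          0.02526        3.44
  solve Keq expr → x = -7.1636e-04; check Q = 7.3410e+05
Then change container volume by factor 2 (V_new/V_old).
Step 2:
                    B           D
  init        0.01263        1.72
  Δ          0.003269   -0.002179
  eq           0.0159       1.718
  solve Keq expr → x = -0.00109; check Q = 7.3410e+05
Then remove 0.6193 M of D.
Step 3:
                    B           D
  init         0.0159       1.098
  Δ         -0.004079    0.002719
  eq          0.01182       1.101
  solve Keq expr → x = 0.00136; check Q = 7.3410e+05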